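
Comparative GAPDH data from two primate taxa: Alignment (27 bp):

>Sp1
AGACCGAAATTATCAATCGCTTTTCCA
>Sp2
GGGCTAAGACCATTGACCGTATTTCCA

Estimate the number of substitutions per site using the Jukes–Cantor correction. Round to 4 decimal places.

The sequences differ at 12 of 27 sites, so p = 12/27 ≈ 0.444444.
d = −(3/4) ln(1 − 4p/3) = −0.75 ln(1 − 0.592592) = −0.75 ln(0.407408)
  = −0.75 × (-0.897940) = 0.673455 substitutions/site.

0.6735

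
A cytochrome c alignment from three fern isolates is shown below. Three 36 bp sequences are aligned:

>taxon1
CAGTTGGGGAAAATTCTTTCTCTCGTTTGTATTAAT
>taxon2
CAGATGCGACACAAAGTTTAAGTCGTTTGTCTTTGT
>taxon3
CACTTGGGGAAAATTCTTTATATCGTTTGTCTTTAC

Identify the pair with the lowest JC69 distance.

taxon1–taxon2: 14/36 differ, p = 0.389, d = 0.548.
taxon1–taxon3: 6/36 differ, p = 0.167, d = 0.188.
taxon2–taxon3: 13/36 differ, p = 0.361, d = 0.493.
The smallest distance is between taxon1 and taxon3.

taxon1 and taxon3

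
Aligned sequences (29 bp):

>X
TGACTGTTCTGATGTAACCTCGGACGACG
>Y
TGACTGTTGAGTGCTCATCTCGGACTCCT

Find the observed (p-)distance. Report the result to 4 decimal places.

The sequences differ at 10 of 29 positions (sites 9, 10, 12, 13, 14, 16, 18, 26, 27, 29).
p = 10/29 = 0.344827… ≈ 0.3448 (to 4 d.p.).

0.3448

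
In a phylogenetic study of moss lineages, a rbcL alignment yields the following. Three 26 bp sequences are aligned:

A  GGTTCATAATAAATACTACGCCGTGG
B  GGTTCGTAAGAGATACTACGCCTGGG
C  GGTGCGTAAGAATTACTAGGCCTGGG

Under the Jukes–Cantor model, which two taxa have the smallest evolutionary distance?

A–B: 5/26 differ, p = 0.192, d = 0.222.
A–C: 7/26 differ, p = 0.269, d = 0.334.
B–C: 4/26 differ, p = 0.154, d = 0.172.
The smallest distance is between B and C.

B and C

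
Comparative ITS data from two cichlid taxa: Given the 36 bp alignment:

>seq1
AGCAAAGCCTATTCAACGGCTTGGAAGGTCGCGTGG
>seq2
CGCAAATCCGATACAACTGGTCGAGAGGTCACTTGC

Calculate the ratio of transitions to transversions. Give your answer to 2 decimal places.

0.50

Transitions are A↔G and C↔T; transversions are all other mismatches.
Transitions: 4. Transversions: 8.
R = 4/8 = 0.50.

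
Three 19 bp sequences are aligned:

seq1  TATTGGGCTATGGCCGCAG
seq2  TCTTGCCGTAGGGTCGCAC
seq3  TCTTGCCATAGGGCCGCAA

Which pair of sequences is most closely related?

seq2 and seq3

seq1–seq2: 7/19 differ, p = 0.368, d = 0.507.
seq1–seq3: 6/19 differ, p = 0.316, d = 0.410.
seq2–seq3: 3/19 differ, p = 0.158, d = 0.177.
The smallest distance is between seq2 and seq3.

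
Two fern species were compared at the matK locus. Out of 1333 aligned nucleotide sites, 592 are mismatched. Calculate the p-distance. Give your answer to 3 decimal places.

p = 592/1333 = 0.444111… ≈ 0.444 (to 3 d.p.).

0.444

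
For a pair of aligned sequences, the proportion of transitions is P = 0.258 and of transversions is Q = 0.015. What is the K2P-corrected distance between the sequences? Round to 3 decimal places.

0.386

Under the Kimura two-parameter model, d = −½ ln(1 − 2P − Q) − ¼ ln(1 − 2Q).
1 − 2P − Q = 0.469, giving −½ ln(0.469) = 0.378576.
1 − 2Q = 0.97, giving −¼ ln(0.97) = 0.007615.
d = 0.378576 + 0.007615 = 0.386191.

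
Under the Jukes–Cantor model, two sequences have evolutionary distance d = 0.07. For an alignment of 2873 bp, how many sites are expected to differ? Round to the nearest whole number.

Invert JC69: p = (3/4)(1 − e^(−4d/3)) = 0.75 × (1 − e^(-0.093333)) = 0.75 × (1 − 0.910890) = 0.066833.
Expected differing sites = pL ≈ 0.066833 × 2873 = 192.011209 ≈ 192.

192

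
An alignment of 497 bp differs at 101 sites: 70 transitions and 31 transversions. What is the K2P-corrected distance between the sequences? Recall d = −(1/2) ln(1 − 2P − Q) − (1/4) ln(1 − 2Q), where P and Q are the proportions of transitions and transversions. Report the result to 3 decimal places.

P = 70/497 ≈ 0.140845 and Q = 31/497 ≈ 0.062374.
Under the Kimura two-parameter model, d = −½ ln(1 − 2P − Q) − ¼ ln(1 − 2Q).
1 − 2P − Q = 0.655936, giving −½ ln(0.655936) = 0.210846.
1 − 2Q = 0.875252, giving −¼ ln(0.875252) = 0.033311.
d = 0.210846 + 0.033311 = 0.244157.

0.244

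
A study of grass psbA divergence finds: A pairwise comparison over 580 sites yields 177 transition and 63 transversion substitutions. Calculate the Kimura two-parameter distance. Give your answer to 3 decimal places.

P = 177/580 ≈ 0.305172 and Q = 63/580 ≈ 0.108621.
Under the Kimura two-parameter model, d = −½ ln(1 − 2P − Q) − ¼ ln(1 − 2Q).
1 − 2P − Q = 0.281035, giving −½ ln(0.281035) = 0.634638.
1 − 2Q = 0.782758, giving −¼ ln(0.782758) = 0.061233.
d = 0.634638 + 0.061233 = 0.695871.

0.696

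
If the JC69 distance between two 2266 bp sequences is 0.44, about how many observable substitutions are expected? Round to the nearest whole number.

754

Invert JC69: p = (3/4)(1 − e^(−4d/3)) = 0.75 × (1 − e^(-0.586667)) = 0.75 × (1 − 0.556178) = 0.332867.
Expected differing sites = pL ≈ 0.332867 × 2266 = 754.276622 ≈ 754.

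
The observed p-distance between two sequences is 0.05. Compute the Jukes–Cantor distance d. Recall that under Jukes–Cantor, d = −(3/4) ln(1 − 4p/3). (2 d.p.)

d = −(3/4) ln(1 − 4p/3) = −0.75 ln(1 − 0.066667) = −0.75 ln(0.933333)
  = −0.75 × (-0.068993) = 0.051745 substitutions/site.

0.05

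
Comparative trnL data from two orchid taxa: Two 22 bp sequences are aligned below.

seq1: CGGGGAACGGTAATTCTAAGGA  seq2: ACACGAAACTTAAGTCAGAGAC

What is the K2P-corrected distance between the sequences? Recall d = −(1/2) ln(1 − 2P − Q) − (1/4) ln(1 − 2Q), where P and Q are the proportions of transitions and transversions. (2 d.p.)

Of 22 sites, 3 differences are transitions and 9 are transversions, so P = 3/22 ≈ 0.136364 and Q = 9/22 ≈ 0.409091.
Under the Kimura two-parameter model, d = −½ ln(1 − 2P − Q) − ¼ ln(1 − 2Q).
1 − 2P − Q = 0.318181, giving −½ ln(0.318181) = 0.572567.
1 − 2Q = 0.181818, giving −¼ ln(0.181818) = 0.426187.
d = 0.572567 + 0.426187 = 0.998754.

1.00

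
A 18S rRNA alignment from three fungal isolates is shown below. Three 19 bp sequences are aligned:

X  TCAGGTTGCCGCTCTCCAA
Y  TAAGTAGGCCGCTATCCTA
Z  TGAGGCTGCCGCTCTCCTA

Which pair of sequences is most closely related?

X and Z

X–Y: 6/19 differ, p = 0.316, d = 0.410.
X–Z: 3/19 differ, p = 0.158, d = 0.177.
Y–Z: 5/19 differ, p = 0.263, d = 0.324.
The smallest distance is between X and Z.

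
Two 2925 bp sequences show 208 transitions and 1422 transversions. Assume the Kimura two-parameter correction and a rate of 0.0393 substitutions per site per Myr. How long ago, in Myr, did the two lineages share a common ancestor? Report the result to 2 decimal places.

17.70

P = 208/2925 ≈ 0.071111 and Q = 1422/2925 ≈ 0.486154.
Under the Kimura two-parameter model, d = −½ ln(1 − 2P − Q) − ¼ ln(1 − 2Q).
1 − 2P − Q = 0.371624, giving −½ ln(0.371624) = 0.494936.
1 − 2Q = 0.027692, giving −¼ ln(0.027692) = 0.896653.
d = 0.494936 + 0.896653 = 1.391589.
Under a molecular clock d = 2μt, so t = d/(2μ) = 1.391589 / (2 × 0.0393) = 17.70 Myr.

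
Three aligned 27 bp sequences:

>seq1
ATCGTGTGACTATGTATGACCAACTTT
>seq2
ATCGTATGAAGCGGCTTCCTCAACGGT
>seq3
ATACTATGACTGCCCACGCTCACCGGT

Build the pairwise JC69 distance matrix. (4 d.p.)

d(seq1,seq2) = 0.6735, d(seq1,seq3) = 0.7704, d(seq2,seq3) = 0.5876

seq1–seq2: 12/27 sites differ → p ≈ 0.444444, d = −0.75 ln(1 − 0.592592) = 0.673455 ≈ 0.6735.
seq1–seq3: 13/27 sites differ → p ≈ 0.481481, d = −0.75 ln(1 − 0.641975) = 0.770364 ≈ 0.7704.
seq2–seq3: 11/27 sites differ → p ≈ 0.407407, d = −0.75 ln(1 − 0.543209) = 0.587647 ≈ 0.5876.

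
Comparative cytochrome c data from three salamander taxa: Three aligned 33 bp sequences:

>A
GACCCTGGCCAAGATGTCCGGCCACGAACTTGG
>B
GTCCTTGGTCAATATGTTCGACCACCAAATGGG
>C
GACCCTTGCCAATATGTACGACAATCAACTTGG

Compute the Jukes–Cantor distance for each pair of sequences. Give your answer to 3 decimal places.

A–B: 9/33 sites differ → p ≈ 0.272727, d = −0.75 ln(1 − 0.363636) = 0.338988 ≈ 0.339.
A–C: 7/33 sites differ → p ≈ 0.212121, d = −0.75 ln(1 − 0.282828) = 0.249330 ≈ 0.249.
B–C: 9/33 sites differ → p ≈ 0.272727, d = −0.75 ln(1 − 0.363636) = 0.338988 ≈ 0.339.

d(A,B) = 0.339, d(A,C) = 0.249, d(B,C) = 0.339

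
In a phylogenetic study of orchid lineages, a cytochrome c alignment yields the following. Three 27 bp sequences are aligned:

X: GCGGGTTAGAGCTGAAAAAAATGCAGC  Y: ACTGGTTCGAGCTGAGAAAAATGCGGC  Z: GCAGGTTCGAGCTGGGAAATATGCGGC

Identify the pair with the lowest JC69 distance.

Y and Z

X–Y: 5/27 differ, p = 0.185, d = 0.213.
X–Z: 6/27 differ, p = 0.222, d = 0.264.
Y–Z: 4/27 differ, p = 0.148, d = 0.165.
The smallest distance is between Y and Z.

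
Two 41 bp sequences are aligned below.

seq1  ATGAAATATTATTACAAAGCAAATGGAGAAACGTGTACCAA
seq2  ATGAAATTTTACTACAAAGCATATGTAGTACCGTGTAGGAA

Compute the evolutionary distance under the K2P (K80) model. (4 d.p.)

0.2284

Of 41 sites, 1 differences are transitions and 7 are transversions, so P = 1/41 ≈ 0.02439 and Q = 7/41 ≈ 0.170732.
Under the Kimura two-parameter model, d = −½ ln(1 − 2P − Q) − ¼ ln(1 − 2Q).
1 − 2P − Q = 0.780488, giving −½ ln(0.780488) = 0.123918.
1 − 2Q = 0.658536, giving −¼ ln(0.658536) = 0.104434.
d = 0.123918 + 0.104434 = 0.228352.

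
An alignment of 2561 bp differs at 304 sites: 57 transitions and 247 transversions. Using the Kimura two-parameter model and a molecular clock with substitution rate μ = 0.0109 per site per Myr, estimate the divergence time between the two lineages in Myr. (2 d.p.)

5.94

P = 57/2561 ≈ 0.022257 and Q = 247/2561 ≈ 0.096447.
Under the Kimura two-parameter model, d = −½ ln(1 − 2P − Q) − ¼ ln(1 − 2Q).
1 − 2P − Q = 0.859039, giving −½ ln(0.859039) = 0.075970.
1 − 2Q = 0.807106, giving −¼ ln(0.807106) = 0.053575.
d = 0.075970 + 0.053575 = 0.129545.
Under a molecular clock d = 2μt, so t = d/(2μ) = 0.129545 / (2 × 0.0109) = 5.94 Myr.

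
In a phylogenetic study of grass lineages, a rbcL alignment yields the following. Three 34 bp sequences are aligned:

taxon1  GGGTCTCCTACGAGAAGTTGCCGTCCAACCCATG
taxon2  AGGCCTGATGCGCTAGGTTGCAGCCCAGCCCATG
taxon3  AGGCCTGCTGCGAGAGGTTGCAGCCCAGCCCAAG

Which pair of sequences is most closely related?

taxon2 and taxon3

taxon1–taxon2: 11/34 differ, p = 0.324, d = 0.423.
taxon1–taxon3: 9/34 differ, p = 0.265, d = 0.326.
taxon2–taxon3: 4/34 differ, p = 0.118, d = 0.128.
The smallest distance is between taxon2 and taxon3.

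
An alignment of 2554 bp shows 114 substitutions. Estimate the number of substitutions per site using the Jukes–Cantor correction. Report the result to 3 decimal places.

p = 114/2554 ≈ 0.044636.
d = −(3/4) ln(1 − 4p/3) = −0.75 ln(1 − 0.059515) = −0.75 ln(0.940485)
  = −0.75 × (-0.061360) = 0.046020 substitutions/site.

0.046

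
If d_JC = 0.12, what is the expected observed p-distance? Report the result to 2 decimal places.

p = (3/4)(1 − e^(−4d/3)) = 0.75 × (1 − e^(-0.16)) = 0.75 × (1 − 0.852144) = 0.110892.

0.11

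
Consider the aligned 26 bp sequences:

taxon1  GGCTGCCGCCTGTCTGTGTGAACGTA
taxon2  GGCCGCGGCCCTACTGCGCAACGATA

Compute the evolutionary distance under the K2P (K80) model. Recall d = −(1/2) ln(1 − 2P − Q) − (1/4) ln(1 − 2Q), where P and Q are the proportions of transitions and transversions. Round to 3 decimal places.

0.652

Of 26 sites, 6 differences are transitions and 5 are transversions, so P = 6/26 ≈ 0.230769 and Q = 5/26 ≈ 0.192308.
Under the Kimura two-parameter model, d = −½ ln(1 − 2P − Q) − ¼ ln(1 − 2Q).
1 − 2P − Q = 0.346154, giving −½ ln(0.346154) = 0.530436.
1 − 2Q = 0.615384, giving −¼ ln(0.615384) = 0.121377.
d = 0.530436 + 0.121377 = 0.651813.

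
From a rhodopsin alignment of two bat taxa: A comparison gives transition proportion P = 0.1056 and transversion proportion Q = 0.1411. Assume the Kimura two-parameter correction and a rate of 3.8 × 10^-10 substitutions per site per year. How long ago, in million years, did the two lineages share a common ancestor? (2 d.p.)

Under the Kimura two-parameter model, d = −½ ln(1 − 2P − Q) − ¼ ln(1 − 2Q).
1 − 2P − Q = 0.6477, giving −½ ln(0.6477) = 0.217164.
1 − 2Q = 0.7178, giving −¼ ln(0.7178) = 0.082891.
d = 0.217164 + 0.082891 = 0.300055.
Under a molecular clock d = 2μt, so t = d/(2μ) = 0.300055 / (2 × 3.8 × 10^-10) = 394.81 million years.

394.81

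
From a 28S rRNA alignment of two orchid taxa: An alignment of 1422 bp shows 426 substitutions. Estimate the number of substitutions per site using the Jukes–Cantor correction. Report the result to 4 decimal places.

p = 426/1422 ≈ 0.299578.
d = −(3/4) ln(1 − 4p/3) = −0.75 ln(1 − 0.399437) = −0.75 ln(0.600563)
  = −0.75 × (-0.509888) = 0.382416 substitutions/site.

0.3824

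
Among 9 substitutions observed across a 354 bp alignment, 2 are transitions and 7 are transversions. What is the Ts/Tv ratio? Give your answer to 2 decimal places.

R = 2/7 = 0.285714… ≈ 0.29 (to 2 d.p.).

0.29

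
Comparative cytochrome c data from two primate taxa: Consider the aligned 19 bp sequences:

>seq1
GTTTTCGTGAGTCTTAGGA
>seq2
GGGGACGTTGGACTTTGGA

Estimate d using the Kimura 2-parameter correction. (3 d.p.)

0.655

Of 19 sites, 1 differences are transitions and 7 are transversions, so P = 1/19 ≈ 0.052632 and Q = 7/19 ≈ 0.368421.
Under the Kimura two-parameter model, d = −½ ln(1 − 2P − Q) − ¼ ln(1 − 2Q).
1 − 2P − Q = 0.526315, giving −½ ln(0.526315) = 0.320928.
1 − 2Q = 0.263158, giving −¼ ln(0.263158) = 0.333750.
d = 0.320928 + 0.333750 = 0.654678.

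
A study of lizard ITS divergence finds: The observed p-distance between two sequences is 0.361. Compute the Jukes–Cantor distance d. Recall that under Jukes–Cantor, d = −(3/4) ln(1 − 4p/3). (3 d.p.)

d = −(3/4) ln(1 − 4p/3) = −0.75 ln(1 − 0.481333) = −0.75 ln(0.518667)
  = −0.75 × (-0.656493) = 0.492370 substitutions/site.

0.492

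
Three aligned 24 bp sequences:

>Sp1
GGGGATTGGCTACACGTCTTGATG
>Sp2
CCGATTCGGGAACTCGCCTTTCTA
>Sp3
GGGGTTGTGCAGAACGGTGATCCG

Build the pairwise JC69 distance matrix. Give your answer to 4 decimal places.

d(Sp1,Sp2) = 0.8240, d(Sp1,Sp3) = 0.9607, d(Sp2,Sp3) = 1.3438

Sp1–Sp2: 12/24 sites differ → p = 0.5, d = −0.75 ln(1 − 0.666667) = 0.823960 ≈ 0.8240.
Sp1–Sp3: 13/24 sites differ → p ≈ 0.541667, d = −0.75 ln(1 − 0.722223) = 0.960702 ≈ 0.9607.
Sp2–Sp3: 15/24 sites differ → p = 0.625, d = −0.75 ln(1 − 0.833333) = 1.343818 ≈ 1.3438.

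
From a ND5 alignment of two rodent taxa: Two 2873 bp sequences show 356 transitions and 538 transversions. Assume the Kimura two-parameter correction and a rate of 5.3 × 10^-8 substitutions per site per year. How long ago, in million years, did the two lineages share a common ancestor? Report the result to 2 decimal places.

3.80

P = 356/2873 ≈ 0.123912 and Q = 538/2873 ≈ 0.187261.
Under the Kimura two-parameter model, d = −½ ln(1 − 2P − Q) − ¼ ln(1 − 2Q).
1 − 2P − Q = 0.564915, giving −½ ln(0.564915) = 0.285540.
1 − 2Q = 0.625478, giving −¼ ln(0.625478) = 0.117310.
d = 0.285540 + 0.117310 = 0.402850.
Under a molecular clock d = 2μt, so t = d/(2μ) = 0.402850 / (2 × 5.3 × 10^-8) = 3.80 million years.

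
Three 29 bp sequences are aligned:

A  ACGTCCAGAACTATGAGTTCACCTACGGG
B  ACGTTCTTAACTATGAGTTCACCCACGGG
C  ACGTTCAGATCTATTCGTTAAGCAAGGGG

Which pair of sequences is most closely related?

A and B

A–B: 4/29 differ, p = 0.138, d = 0.152.
A–C: 8/29 differ, p = 0.276, d = 0.344.
B–C: 9/29 differ, p = 0.310, d = 0.401.
The smallest distance is between A and B.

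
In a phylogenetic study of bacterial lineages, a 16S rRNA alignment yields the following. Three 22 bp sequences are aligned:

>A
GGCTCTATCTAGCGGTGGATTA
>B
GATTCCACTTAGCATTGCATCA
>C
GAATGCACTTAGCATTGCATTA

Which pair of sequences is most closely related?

A–B: 9/22 differ, p = 0.409, d = 0.591.
A–C: 9/22 differ, p = 0.409, d = 0.591.
B–C: 3/22 differ, p = 0.136, d = 0.151.
The smallest distance is between B and C.

B and C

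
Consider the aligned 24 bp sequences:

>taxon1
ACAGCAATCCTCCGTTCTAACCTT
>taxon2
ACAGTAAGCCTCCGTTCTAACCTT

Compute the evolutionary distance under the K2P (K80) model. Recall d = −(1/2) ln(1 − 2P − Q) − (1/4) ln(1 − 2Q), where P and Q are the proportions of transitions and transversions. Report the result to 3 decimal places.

0.089

Of 24 sites, 1 differences are transitions and 1 are transversions, so P = 1/24 ≈ 0.041667 and Q = 1/24 ≈ 0.041667.
Under the Kimura two-parameter model, d = −½ ln(1 − 2P − Q) − ¼ ln(1 − 2Q).
1 − 2P − Q = 0.874999, giving −½ ln(0.874999) = 0.066766.
1 − 2Q = 0.916666, giving −¼ ln(0.916666) = 0.021753.
d = 0.066766 + 0.021753 = 0.088519.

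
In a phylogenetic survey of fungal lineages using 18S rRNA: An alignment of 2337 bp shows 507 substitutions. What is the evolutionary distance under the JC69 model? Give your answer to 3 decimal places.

0.256

p = 507/2337 ≈ 0.216945.
d = −(3/4) ln(1 − 4p/3) = −0.75 ln(1 − 0.28926) = −0.75 ln(0.71074)
  = −0.75 × (-0.341449) = 0.256087 substitutions/site.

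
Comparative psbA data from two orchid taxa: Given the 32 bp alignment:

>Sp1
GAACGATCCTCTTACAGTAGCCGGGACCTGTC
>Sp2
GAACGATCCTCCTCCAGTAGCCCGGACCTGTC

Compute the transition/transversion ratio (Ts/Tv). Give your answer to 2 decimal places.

0.50

Transitions are A↔G and C↔T; transversions are all other mismatches.
Transitions: 1. Transversions: 2.
R = 1/2 = 0.50.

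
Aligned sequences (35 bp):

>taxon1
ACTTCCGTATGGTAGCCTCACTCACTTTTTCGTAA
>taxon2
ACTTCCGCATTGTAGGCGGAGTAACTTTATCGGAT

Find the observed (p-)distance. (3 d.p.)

The sequences differ at 10 of 35 positions (sites 8, 11, 16, 18, 19, 21, 23, 29, 33, 35).
p = 10/35 = 0.285714… ≈ 0.286 (to 3 d.p.).

0.286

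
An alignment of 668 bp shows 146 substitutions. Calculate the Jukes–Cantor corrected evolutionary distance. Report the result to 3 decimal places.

0.258

p = 146/668 ≈ 0.218563.
d = −(3/4) ln(1 − 4p/3) = −0.75 ln(1 − 0.291417) = −0.75 ln(0.708583)
  = −0.75 × (-0.344488) = 0.258366 substitutions/site.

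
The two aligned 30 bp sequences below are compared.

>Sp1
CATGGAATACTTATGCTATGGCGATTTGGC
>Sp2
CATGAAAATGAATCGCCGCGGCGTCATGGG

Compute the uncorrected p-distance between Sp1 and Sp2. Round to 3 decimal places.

0.500

The sequences differ at 15 of 30 positions.
p = 15/30 = 0.500.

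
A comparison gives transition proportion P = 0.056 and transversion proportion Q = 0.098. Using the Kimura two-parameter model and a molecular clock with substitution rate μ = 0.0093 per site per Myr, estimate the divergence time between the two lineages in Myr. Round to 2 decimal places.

Under the Kimura two-parameter model, d = −½ ln(1 − 2P − Q) − ¼ ln(1 − 2Q).
1 − 2P − Q = 0.79, giving −½ ln(0.79) = 0.117861.
1 − 2Q = 0.804, giving −¼ ln(0.804) = 0.054539.
d = 0.117861 + 0.054539 = 0.172400.
Under a molecular clock d = 2μt, so t = d/(2μ) = 0.172400 / (2 × 0.0093) = 9.27 Myr.

9.27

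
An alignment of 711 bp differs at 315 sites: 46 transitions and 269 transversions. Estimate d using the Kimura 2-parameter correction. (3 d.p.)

P = 46/711 ≈ 0.064698 and Q = 269/711 ≈ 0.37834.
Under the Kimura two-parameter model, d = −½ ln(1 − 2P − Q) − ¼ ln(1 − 2Q).
1 − 2P − Q = 0.492264, giving −½ ln(0.492264) = 0.354370.
1 − 2Q = 0.24332, giving −¼ ln(0.24332) = 0.353344.
d = 0.354370 + 0.353344 = 0.707714.

0.708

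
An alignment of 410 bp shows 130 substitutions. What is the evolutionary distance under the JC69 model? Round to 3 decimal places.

p = 130/410 ≈ 0.317073.
d = −(3/4) ln(1 − 4p/3) = −0.75 ln(1 − 0.422764) = −0.75 ln(0.577236)
  = −0.75 × (-0.549504) = 0.412128 substitutions/site.

0.412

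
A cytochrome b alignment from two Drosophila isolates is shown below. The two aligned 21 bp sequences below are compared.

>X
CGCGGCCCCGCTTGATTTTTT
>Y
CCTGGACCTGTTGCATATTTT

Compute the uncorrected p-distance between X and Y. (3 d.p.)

0.381

The sequences differ at 8 of 21 positions (sites 2, 3, 6, 9, 11, 13, 14, 17).
p = 8/21 = 0.380952… ≈ 0.381 (to 3 d.p.).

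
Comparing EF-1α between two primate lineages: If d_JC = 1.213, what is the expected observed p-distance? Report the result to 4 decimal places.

0.6012

p = (3/4)(1 − e^(−4d/3)) = 0.75 × (1 − e^(-1.617333)) = 0.75 × (1 − 0.198427) = 0.601180.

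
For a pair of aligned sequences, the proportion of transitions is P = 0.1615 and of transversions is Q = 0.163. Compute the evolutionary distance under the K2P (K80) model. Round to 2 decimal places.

0.43

Under the Kimura two-parameter model, d = −½ ln(1 − 2P − Q) − ¼ ln(1 − 2Q).
1 − 2P − Q = 0.514, giving −½ ln(0.514) = 0.332766.
1 − 2Q = 0.674, giving −¼ ln(0.674) = 0.098631.
d = 0.332766 + 0.098631 = 0.431397.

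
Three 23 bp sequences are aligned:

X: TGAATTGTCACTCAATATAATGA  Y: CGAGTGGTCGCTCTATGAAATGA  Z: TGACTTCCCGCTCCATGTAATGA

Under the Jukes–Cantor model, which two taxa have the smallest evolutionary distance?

X–Y: 7/23 differ, p = 0.304, d = 0.390.
X–Z: 6/23 differ, p = 0.261, d = 0.321.
Y–Z: 7/23 differ, p = 0.304, d = 0.390.
The smallest distance is between X and Z.

X and Z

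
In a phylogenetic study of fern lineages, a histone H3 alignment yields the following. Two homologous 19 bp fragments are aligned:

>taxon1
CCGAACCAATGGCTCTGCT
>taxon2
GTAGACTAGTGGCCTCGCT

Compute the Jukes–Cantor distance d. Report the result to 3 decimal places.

The sequences differ at 9 of 19 sites (1, 2, 3, 4, 7, 9, 14, 15, 16), so p = 9/19 ≈ 0.473684.
d = −(3/4) ln(1 − 4p/3) = −0.75 ln(1 − 0.631579) = −0.75 ln(0.368421)
  = −0.75 × (-0.998529) = 0.748897 substitutions/site.

0.749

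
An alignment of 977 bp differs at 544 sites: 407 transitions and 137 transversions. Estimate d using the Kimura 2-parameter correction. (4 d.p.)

P = 407/977 ≈ 0.416581 and Q = 137/977 ≈ 0.140225.
Under the Kimura two-parameter model, d = −½ ln(1 − 2P − Q) − ¼ ln(1 − 2Q).
1 − 2P − Q = 0.026613, giving −½ ln(0.026613) = 1.813178.
1 − 2Q = 0.71955, giving −¼ ln(0.71955) = 0.082282.
d = 1.813178 + 0.082282 = 1.895460.

1.8955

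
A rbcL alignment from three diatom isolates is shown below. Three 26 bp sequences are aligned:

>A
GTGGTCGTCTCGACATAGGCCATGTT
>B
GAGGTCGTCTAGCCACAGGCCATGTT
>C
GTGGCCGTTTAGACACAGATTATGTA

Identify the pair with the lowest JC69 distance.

A–B: 4/26 differ, p = 0.154, d = 0.172.
A–C: 8/26 differ, p = 0.308, d = 0.396.
B–C: 8/26 differ, p = 0.308, d = 0.396.
The smallest distance is between A and B.

A and B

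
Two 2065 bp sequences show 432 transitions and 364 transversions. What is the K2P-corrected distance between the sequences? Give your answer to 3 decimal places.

0.560

P = 432/2065 ≈ 0.209201 and Q = 364/2065 ≈ 0.176271.
Under the Kimura two-parameter model, d = −½ ln(1 − 2P − Q) − ¼ ln(1 − 2Q).
1 − 2P − Q = 0.405327, giving −½ ln(0.405327) = 0.451531.
1 − 2Q = 0.647458, giving −¼ ln(0.647458) = 0.108675.
d = 0.451531 + 0.108675 = 0.560206.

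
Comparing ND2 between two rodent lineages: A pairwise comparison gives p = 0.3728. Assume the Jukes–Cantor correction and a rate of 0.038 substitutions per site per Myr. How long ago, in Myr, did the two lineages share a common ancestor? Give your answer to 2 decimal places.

d = −(3/4) ln(1 − 4p/3) = −0.75 ln(1 − 0.497067) = −0.75 ln(0.502933)
  = −0.75 × (-0.687298) = 0.515474 substitutions/site.
Under a molecular clock d = 2μt, so t = d/(2μ) = 0.515474 / (2 × 0.038) = 6.78 Myr.

6.78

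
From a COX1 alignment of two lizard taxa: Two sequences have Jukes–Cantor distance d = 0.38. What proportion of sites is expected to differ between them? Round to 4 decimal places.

0.2981

p = (3/4)(1 − e^(−4d/3)) = 0.75 × (1 − e^(-0.506667)) = 0.75 × (1 − 0.602500) = 0.298125.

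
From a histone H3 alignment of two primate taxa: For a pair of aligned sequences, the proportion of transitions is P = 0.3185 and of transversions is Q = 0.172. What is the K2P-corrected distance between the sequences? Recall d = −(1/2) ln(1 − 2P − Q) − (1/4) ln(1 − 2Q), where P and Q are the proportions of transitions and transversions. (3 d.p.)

Under the Kimura two-parameter model, d = −½ ln(1 − 2P − Q) − ¼ ln(1 − 2Q).
1 − 2P − Q = 0.191, giving −½ ln(0.191) = 0.827741.
1 − 2Q = 0.656, giving −¼ ln(0.656) = 0.105399.
d = 0.827741 + 0.105399 = 0.933140.

0.933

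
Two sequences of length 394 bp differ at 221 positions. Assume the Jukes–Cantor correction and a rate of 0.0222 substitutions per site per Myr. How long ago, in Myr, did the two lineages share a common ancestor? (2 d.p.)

23.27

p = 221/394 ≈ 0.560914.
d = −(3/4) ln(1 − 4p/3) = −0.75 ln(1 − 0.747885) = −0.75 ln(0.252115)
  = −0.75 × (-1.377870) = 1.033403 substitutions/site.
Under a molecular clock d = 2μt, so t = d/(2μ) = 1.033403 / (2 × 0.0222) = 23.27 Myr.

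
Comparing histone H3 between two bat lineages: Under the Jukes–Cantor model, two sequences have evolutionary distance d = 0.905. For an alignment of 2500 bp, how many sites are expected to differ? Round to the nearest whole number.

Invert JC69: p = (3/4)(1 − e^(−4d/3)) = 0.75 × (1 − e^(-1.206667)) = 0.75 × (1 − 0.299193) = 0.525605.
Expected differing sites = pL ≈ 0.525605 × 2500 = 1314.0125 ≈ 1314.

1314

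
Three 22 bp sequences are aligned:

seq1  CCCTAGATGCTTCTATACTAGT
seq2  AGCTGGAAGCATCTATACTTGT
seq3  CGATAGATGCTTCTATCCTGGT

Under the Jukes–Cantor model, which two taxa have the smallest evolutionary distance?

seq1–seq2: 6/22 differ, p = 0.273, d = 0.339.
seq1–seq3: 4/22 differ, p = 0.182, d = 0.208.
seq2–seq3: 7/22 differ, p = 0.318, d = 0.414.
The smallest distance is between seq1 and seq3.

seq1 and seq3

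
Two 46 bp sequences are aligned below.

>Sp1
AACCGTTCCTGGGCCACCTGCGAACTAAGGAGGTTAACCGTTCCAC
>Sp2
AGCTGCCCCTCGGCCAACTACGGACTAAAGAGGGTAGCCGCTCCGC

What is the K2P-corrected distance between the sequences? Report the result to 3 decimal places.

0.382

Of 46 sites, 10 differences are transitions and 3 are transversions, so P = 10/46 ≈ 0.217391 and Q = 3/46 ≈ 0.065217.
Under the Kimura two-parameter model, d = −½ ln(1 − 2P − Q) − ¼ ln(1 − 2Q).
1 − 2P − Q = 0.500001, giving −½ ln(0.500001) = 0.346573.
1 − 2Q = 0.869566, giving −¼ ln(0.869566) = 0.034940.
d = 0.346573 + 0.034940 = 0.381513.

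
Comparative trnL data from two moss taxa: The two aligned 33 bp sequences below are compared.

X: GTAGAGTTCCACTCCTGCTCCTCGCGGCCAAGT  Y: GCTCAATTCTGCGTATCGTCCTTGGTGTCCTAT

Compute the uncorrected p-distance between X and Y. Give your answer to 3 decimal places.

The sequences differ at 18 of 33 positions.
p = 18/33 = 0.545454… ≈ 0.545 (to 3 d.p.).

0.545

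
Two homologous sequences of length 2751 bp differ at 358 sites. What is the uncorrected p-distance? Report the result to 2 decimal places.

0.13

p = 358/2751 = 0.130134… ≈ 0.13 (to 2 d.p.).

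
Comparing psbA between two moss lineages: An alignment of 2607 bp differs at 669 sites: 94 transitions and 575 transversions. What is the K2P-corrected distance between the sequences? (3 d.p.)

P = 94/2607 ≈ 0.036057 and Q = 575/2607 ≈ 0.22056.
Under the Kimura two-parameter model, d = −½ ln(1 − 2P − Q) − ¼ ln(1 − 2Q).
1 − 2P − Q = 0.707326, giving −½ ln(0.707326) = 0.173132.
1 − 2Q = 0.55888, giving −¼ ln(0.55888) = 0.145455.
d = 0.173132 + 0.145455 = 0.318587.

0.319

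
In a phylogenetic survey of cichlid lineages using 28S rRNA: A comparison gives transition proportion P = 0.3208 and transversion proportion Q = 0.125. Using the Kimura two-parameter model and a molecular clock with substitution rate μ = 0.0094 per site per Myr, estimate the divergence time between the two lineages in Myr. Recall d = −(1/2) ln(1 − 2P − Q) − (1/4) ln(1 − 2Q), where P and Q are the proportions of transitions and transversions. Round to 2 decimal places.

42.52

Under the Kimura two-parameter model, d = −½ ln(1 − 2P − Q) − ¼ ln(1 − 2Q).
1 − 2P − Q = 0.2334, giving −½ ln(0.2334) = 0.727501.
1 − 2Q = 0.75, giving −¼ ln(0.75) = 0.071921.
d = 0.727501 + 0.071921 = 0.799422.
Under a molecular clock d = 2μt, so t = d/(2μ) = 0.799422 / (2 × 0.0094) = 42.52 Myr.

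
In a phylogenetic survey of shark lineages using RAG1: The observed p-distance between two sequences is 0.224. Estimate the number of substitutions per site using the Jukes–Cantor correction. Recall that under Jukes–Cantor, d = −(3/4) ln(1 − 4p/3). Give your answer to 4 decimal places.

0.2661

d = −(3/4) ln(1 − 4p/3) = −0.75 ln(1 − 0.298667) = −0.75 ln(0.701333)
  = −0.75 × (-0.354772) = 0.266079 substitutions/site.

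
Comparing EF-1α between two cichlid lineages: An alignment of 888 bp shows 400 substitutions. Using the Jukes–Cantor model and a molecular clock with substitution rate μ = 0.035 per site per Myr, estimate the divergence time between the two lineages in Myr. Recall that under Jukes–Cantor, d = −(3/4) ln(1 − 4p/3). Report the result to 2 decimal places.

9.83

p = 400/888 ≈ 0.45045.
d = −(3/4) ln(1 − 4p/3) = −0.75 ln(1 − 0.6006) = −0.75 ln(0.3994)
  = −0.75 × (-0.917792) = 0.688344 substitutions/site.
Under a molecular clock d = 2μt, so t = d/(2μ) = 0.688344 / (2 × 0.035) = 9.83 Myr.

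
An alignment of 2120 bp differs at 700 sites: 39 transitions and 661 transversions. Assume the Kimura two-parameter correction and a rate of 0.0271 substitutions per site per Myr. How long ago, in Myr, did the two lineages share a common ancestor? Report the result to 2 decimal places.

P = 39/2120 ≈ 0.018396 and Q = 661/2120 ≈ 0.311792.
Under the Kimura two-parameter model, d = −½ ln(1 − 2P − Q) − ¼ ln(1 − 2Q).
1 − 2P − Q = 0.651416, giving −½ ln(0.651416) = 0.214303.
1 − 2Q = 0.376416, giving −¼ ln(0.376416) = 0.244265.
d = 0.214303 + 0.244265 = 0.458568.
Under a molecular clock d = 2μt, so t = d/(2μ) = 0.458568 / (2 × 0.0271) = 8.46 Myr.

8.46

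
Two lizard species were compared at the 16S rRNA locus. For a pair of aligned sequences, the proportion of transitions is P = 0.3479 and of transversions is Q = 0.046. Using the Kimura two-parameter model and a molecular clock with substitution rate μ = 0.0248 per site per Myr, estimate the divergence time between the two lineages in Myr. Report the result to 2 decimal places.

Under the Kimura two-parameter model, d = −½ ln(1 − 2P − Q) − ¼ ln(1 − 2Q).
1 − 2P − Q = 0.2582, giving −½ ln(0.2582) = 0.677010.
1 − 2Q = 0.908, giving −¼ ln(0.908) = 0.024128.
d = 0.677010 + 0.024128 = 0.701138.
Under a molecular clock d = 2μt, so t = d/(2μ) = 0.701138 / (2 × 0.0248) = 14.14 Myr.

14.14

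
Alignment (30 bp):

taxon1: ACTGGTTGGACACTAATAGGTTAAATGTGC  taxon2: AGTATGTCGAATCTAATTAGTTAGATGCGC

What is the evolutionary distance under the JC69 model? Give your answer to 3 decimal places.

0.503

The sequences differ at 11 of 30 sites, so p = 11/30 ≈ 0.366667.
d = −(3/4) ln(1 − 4p/3) = −0.75 ln(1 − 0.488889) = −0.75 ln(0.511111)
  = −0.75 × (-0.671168) = 0.503376 substitutions/site.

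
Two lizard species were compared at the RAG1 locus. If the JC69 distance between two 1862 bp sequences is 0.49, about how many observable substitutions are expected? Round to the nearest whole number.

670

Invert JC69: p = (3/4)(1 − e^(−4d/3)) = 0.75 × (1 − e^(-0.653333)) = 0.75 × (1 − 0.520309) = 0.359768.
Expected differing sites = pL ≈ 0.359768 × 1862 = 669.888016 ≈ 670.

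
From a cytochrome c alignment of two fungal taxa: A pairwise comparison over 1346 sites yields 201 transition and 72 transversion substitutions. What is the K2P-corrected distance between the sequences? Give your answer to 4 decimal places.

P = 201/1346 ≈ 0.149331 and Q = 72/1346 ≈ 0.053492.
Under the Kimura two-parameter model, d = −½ ln(1 − 2P − Q) − ¼ ln(1 − 2Q).
1 − 2P − Q = 0.647846, giving −½ ln(0.647846) = 0.217051.
1 − 2Q = 0.893016, giving −¼ ln(0.893016) = 0.028288.
d = 0.217051 + 0.028288 = 0.245339.

0.2453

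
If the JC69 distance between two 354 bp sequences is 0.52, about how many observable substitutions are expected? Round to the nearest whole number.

133

Invert JC69: p = (3/4)(1 − e^(−4d/3)) = 0.75 × (1 − e^(-0.693333)) = 0.75 × (1 − 0.499907) = 0.375070.
Expected differing sites = pL ≈ 0.375070 × 354 = 132.77478 ≈ 133.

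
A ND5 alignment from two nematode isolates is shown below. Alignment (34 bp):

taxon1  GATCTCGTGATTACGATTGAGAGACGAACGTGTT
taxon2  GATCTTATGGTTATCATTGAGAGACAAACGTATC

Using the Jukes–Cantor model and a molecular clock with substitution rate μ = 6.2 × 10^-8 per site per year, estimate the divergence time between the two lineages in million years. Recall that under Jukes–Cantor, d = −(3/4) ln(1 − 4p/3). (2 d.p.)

2.28

The sequences differ at 8 of 34 sites (6, 7, 10, 14, 15, 26, 32, 34), so p = 8/34 ≈ 0.235294.
d = −(3/4) ln(1 − 4p/3) = −0.75 ln(1 − 0.313725) = −0.75 ln(0.686275)
  = −0.75 × (-0.376477) = 0.282358 substitutions/site.
Under a molecular clock d = 2μt, so t = d/(2μ) = 0.282358 / (2 × 6.2 × 10^-8) = 2.28 million years.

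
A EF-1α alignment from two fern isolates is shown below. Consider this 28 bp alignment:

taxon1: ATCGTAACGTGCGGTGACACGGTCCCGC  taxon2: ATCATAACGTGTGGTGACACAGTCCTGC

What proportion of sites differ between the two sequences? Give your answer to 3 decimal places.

0.143

The sequences differ at 4 of 28 positions (sites 4, 12, 21, 26).
p = 4/28 = 0.142857… ≈ 0.143 (to 3 d.p.).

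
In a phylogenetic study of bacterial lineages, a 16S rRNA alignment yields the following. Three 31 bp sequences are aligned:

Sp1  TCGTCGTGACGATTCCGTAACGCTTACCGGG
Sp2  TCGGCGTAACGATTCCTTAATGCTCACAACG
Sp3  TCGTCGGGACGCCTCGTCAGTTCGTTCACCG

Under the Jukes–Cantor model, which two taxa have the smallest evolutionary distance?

Sp1 and Sp2

Sp1–Sp2: 8/31 differ, p = 0.258, d = 0.316.
Sp1–Sp3: 14/31 differ, p = 0.452, d = 0.691.
Sp2–Sp3: 13/31 differ, p = 0.419, d = 0.614.
The smallest distance is between Sp1 and Sp2.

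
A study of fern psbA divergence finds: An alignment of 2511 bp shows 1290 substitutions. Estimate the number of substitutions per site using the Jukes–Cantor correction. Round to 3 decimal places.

0.866

p = 1290/2511 ≈ 0.51374.
d = −(3/4) ln(1 − 4p/3) = −0.75 ln(1 − 0.684987) = −0.75 ln(0.315013)
  = −0.75 × (-1.155141) = 0.866356 substitutions/site.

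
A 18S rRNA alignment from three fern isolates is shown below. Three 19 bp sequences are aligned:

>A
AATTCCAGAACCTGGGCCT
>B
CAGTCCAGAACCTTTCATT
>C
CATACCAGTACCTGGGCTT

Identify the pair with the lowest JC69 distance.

A and C

A–B: 7/19 differ, p = 0.368, d = 0.507.
A–C: 4/19 differ, p = 0.211, d = 0.247.
B–C: 7/19 differ, p = 0.368, d = 0.507.
The smallest distance is between A and C.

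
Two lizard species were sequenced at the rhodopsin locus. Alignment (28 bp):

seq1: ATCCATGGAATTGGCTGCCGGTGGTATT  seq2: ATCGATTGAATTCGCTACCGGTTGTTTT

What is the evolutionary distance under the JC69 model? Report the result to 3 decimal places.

0.252

The sequences differ at 6 of 28 sites (4, 7, 13, 17, 23, 26), so p = 6/28 ≈ 0.214286.
d = −(3/4) ln(1 − 4p/3) = −0.75 ln(1 − 0.285715) = −0.75 ln(0.714285)
  = −0.75 × (-0.336473) = 0.252355 substitutions/site.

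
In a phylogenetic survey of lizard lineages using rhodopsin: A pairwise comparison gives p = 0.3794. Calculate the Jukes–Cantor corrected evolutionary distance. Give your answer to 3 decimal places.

0.529

d = −(3/4) ln(1 − 4p/3) = −0.75 ln(1 − 0.505867) = −0.75 ln(0.494133)
  = −0.75 × (-0.704951) = 0.528713 substitutions/site.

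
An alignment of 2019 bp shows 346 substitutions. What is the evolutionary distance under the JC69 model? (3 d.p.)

0.195

p = 346/2019 ≈ 0.171372.
d = −(3/4) ln(1 − 4p/3) = −0.75 ln(1 − 0.228496) = −0.75 ln(0.771504)
  = −0.75 × (-0.259413) = 0.194560 substitutions/site.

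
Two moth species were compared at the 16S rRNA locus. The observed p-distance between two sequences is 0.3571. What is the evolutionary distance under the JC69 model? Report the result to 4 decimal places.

0.4849

d = −(3/4) ln(1 − 4p/3) = −0.75 ln(1 − 0.476133) = −0.75 ln(0.523867)
  = −0.75 × (-0.646517) = 0.484888 substitutions/site.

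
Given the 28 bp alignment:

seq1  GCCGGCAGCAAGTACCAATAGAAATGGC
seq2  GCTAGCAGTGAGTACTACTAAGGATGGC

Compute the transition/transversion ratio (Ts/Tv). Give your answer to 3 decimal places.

Transitions are A↔G and C↔T; transversions are all other mismatches.
Transitions: 8. Transversions: 1.
R = 8/1 = 8.000.

8.000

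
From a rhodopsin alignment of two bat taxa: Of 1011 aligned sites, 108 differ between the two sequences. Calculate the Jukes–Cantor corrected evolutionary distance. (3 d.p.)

p = 108/1011 ≈ 0.106825.
d = −(3/4) ln(1 − 4p/3) = −0.75 ln(1 − 0.142433) = −0.75 ln(0.857567)
  = −0.75 × (-0.153656) = 0.115242 substitutions/site.

0.115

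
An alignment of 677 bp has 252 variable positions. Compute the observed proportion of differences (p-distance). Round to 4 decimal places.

p = 252/677 = 0.372230… ≈ 0.3722 (to 4 d.p.).

0.3722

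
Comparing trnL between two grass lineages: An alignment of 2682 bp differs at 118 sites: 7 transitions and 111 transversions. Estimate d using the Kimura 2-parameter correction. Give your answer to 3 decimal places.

P = 7/2682 ≈ 0.00261 and Q = 111/2682 ≈ 0.041387.
Under the Kimura two-parameter model, d = −½ ln(1 − 2P − Q) − ¼ ln(1 − 2Q).
1 − 2P − Q = 0.953393, giving −½ ln(0.953393) = 0.023864.
1 − 2Q = 0.917226, giving −¼ ln(0.917226) = 0.021600.
d = 0.023864 + 0.021600 = 0.045464.

0.045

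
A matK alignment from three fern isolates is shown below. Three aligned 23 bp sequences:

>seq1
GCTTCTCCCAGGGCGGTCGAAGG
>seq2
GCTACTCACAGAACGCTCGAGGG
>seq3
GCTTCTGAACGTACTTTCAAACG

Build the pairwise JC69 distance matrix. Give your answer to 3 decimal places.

d(seq1,seq2) = 0.321, d(seq1,seq3) = 0.650, d(seq2,seq3) = 0.650

seq1–seq2: 6/23 sites differ → p ≈ 0.26087, d = −0.75 ln(1 − 0.347827) = 0.320584 ≈ 0.321.
seq1–seq3: 10/23 sites differ → p ≈ 0.434783, d = −0.75 ln(1 − 0.579711) = 0.650110 ≈ 0.650.
seq2–seq3: 10/23 sites differ → p ≈ 0.434783, d = −0.75 ln(1 − 0.579711) = 0.650110 ≈ 0.650.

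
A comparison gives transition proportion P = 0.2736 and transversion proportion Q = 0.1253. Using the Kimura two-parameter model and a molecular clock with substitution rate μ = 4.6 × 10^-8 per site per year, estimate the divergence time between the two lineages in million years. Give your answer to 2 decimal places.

Under the Kimura two-parameter model, d = −½ ln(1 − 2P − Q) − ¼ ln(1 − 2Q).
1 − 2P − Q = 0.3275, giving −½ ln(0.3275) = 0.558134.
1 − 2Q = 0.7494, giving −¼ ln(0.7494) = 0.072121.
d = 0.558134 + 0.072121 = 0.630255.
Under a molecular clock d = 2μt, so t = d/(2μ) = 0.630255 / (2 × 4.6 × 10^-8) = 6.85 million years.

6.85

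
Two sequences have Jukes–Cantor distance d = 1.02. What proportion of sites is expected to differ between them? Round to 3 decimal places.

p = (3/4)(1 − e^(−4d/3)) = 0.75 × (1 − e^(-1.36)) = 0.75 × (1 − 0.256661) = 0.557504.

0.558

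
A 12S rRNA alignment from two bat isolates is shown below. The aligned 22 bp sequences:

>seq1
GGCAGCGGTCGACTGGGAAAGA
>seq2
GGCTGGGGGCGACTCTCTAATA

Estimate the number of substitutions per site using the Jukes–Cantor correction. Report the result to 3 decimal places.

The sequences differ at 8 of 22 sites (4, 6, 9, 15, 16, 17, 18, 21), so p = 8/22 ≈ 0.363636.
d = −(3/4) ln(1 − 4p/3) = −0.75 ln(1 − 0.484848) = −0.75 ln(0.515152)
  = −0.75 × (-0.663293) = 0.497470 substitutions/site.

0.497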